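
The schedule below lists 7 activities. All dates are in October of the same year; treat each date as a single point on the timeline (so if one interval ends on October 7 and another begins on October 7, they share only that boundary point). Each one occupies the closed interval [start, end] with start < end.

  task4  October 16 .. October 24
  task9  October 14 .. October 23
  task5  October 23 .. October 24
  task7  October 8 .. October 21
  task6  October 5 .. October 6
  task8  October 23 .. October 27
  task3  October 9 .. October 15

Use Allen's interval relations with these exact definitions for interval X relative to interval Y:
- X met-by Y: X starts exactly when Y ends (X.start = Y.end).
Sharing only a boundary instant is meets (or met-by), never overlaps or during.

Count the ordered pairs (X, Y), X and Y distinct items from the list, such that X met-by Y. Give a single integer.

Checking all 42 ordered pairs for relation 'met-by'; matching pairs in alphabetical order:
(task5, task9): task5 met-by task9 ✓
(task8, task9): task8 met-by task9 ✓
Count: 2.

2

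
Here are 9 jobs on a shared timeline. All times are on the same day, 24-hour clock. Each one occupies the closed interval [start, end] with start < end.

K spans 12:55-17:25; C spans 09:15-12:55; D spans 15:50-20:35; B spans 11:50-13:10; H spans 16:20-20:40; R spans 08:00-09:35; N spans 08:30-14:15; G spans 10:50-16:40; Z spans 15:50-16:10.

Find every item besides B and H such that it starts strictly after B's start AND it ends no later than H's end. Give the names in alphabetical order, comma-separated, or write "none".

D, K, Z

Conditions: its start is strictly after B's start (X.start > 11:50) AND its end is no later than H's end (X.end <= 20:40).
C: start 09:15 > 11:50? ✗; end 12:55 <= 20:40? ✓ → no.
D: start 15:50 > 11:50? ✓; end 20:35 <= 20:40? ✓ → yes.
G: start 10:50 > 11:50? ✗; end 16:40 <= 20:40? ✓ → no.
K: start 12:55 > 11:50? ✓; end 17:25 <= 20:40? ✓ → yes.
N: start 08:30 > 11:50? ✗; end 14:15 <= 20:40? ✓ → no.
R: start 08:00 > 11:50? ✗; end 09:35 <= 20:40? ✓ → no.
Z: start 15:50 > 11:50? ✓; end 16:10 <= 20:40? ✓ → yes.
Result: D, K, Z.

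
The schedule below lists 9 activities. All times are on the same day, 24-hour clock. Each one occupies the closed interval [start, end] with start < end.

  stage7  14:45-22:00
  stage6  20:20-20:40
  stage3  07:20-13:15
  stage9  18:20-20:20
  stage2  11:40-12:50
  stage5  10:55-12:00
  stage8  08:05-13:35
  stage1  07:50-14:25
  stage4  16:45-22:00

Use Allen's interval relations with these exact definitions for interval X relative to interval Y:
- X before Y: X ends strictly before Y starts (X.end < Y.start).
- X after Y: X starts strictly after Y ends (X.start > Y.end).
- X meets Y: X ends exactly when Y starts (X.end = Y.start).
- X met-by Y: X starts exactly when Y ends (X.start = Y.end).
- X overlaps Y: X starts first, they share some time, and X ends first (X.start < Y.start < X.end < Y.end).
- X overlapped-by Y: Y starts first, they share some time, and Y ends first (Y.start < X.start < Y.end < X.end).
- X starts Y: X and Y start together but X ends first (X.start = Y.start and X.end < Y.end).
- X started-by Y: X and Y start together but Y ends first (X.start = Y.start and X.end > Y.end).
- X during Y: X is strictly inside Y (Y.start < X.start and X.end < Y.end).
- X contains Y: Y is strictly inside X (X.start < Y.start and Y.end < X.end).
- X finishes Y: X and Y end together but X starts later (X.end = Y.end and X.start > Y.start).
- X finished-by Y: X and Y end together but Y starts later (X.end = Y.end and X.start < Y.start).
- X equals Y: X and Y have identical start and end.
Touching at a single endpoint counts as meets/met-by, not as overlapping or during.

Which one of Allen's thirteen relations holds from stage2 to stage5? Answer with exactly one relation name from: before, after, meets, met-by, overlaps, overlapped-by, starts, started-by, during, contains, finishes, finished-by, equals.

stage2 = [11:40, 12:50]; stage5 = [10:55, 12:00].
Compare endpoints: stage2.start > stage5.start, stage2.start < stage5.end, stage2.end > stage5.start, stage2.end > stage5.end.
That pattern is 'overlapped-by'.

overlapped-by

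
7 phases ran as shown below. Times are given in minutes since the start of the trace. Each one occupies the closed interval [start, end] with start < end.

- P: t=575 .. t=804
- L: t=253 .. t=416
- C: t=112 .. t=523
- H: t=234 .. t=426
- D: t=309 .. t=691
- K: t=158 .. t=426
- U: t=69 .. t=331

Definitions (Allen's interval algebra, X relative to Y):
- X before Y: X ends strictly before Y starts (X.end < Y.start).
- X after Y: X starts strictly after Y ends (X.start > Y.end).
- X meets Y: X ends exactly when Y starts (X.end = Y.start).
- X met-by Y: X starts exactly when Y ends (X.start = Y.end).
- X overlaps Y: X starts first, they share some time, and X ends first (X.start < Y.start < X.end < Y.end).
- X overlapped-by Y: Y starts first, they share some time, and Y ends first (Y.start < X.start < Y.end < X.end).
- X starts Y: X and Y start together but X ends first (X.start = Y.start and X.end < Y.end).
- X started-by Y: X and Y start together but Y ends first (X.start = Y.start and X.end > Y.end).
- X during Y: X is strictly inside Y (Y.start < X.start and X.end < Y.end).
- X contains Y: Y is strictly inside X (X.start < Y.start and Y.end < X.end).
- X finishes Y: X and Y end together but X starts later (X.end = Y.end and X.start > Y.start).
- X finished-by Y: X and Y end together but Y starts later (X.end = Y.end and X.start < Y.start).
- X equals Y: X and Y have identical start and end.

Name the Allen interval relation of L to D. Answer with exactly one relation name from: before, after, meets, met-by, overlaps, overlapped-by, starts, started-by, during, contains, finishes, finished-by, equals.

overlaps

L = [t=253, t=416]; D = [t=309, t=691].
Compare endpoints: L.start < D.start, L.start < D.end, L.end > D.start, L.end < D.end.
That pattern is 'overlaps'.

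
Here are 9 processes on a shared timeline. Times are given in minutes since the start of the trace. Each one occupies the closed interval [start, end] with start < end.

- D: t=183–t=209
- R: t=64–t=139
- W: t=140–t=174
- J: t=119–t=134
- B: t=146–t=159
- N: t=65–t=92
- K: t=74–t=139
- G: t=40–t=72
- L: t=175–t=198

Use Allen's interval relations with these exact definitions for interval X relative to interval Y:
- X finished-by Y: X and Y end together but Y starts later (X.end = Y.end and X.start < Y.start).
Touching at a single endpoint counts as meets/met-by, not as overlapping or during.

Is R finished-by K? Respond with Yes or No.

R = [t=64, t=139], K = [t=74, t=139].
Actual relation of R to K: finished-by.
Asked whether 'finished-by' holds → Yes.

Yes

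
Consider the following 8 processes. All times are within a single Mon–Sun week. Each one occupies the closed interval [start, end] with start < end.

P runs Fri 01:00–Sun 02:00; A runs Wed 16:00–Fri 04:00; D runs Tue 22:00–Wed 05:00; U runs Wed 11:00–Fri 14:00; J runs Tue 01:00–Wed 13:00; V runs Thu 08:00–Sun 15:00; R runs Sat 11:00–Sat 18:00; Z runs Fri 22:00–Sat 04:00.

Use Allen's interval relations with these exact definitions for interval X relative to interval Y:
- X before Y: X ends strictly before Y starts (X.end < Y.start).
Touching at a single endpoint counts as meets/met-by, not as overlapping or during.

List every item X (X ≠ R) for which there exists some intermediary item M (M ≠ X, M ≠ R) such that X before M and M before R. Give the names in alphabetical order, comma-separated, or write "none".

Target R = [Sat 11:00, Sat 18:00].
Intermediaries M with M before R: A, D, J, U, Z.
Via A — items with X before A: D, J.
Via D — items with X before D: none.
Via J — items with X before J: none.
Via U — items with X before U: D.
Via Z — items with X before Z: A, D, J, U.
Union: A, D, J, U.

A, D, J, U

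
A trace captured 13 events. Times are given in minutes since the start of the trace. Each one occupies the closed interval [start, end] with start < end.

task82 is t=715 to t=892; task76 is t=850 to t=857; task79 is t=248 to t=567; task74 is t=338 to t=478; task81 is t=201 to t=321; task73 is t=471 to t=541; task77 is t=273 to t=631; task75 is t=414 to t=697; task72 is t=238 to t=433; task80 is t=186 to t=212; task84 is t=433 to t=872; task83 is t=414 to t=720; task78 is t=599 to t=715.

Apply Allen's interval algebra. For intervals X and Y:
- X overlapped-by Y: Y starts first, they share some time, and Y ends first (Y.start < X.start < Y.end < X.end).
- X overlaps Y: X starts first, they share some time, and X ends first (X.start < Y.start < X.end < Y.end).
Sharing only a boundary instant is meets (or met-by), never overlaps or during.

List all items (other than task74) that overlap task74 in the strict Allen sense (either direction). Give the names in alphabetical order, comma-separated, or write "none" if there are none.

Target task74 = [t=338, t=478].
task72 [t=238, t=433] → overlaps → yes.
task73 [t=471, t=541] → overlapped-by → yes.
task75 [t=414, t=697] → overlapped-by → yes.
task76 [t=850, t=857] → after → no.
task77 [t=273, t=631] → contains → no.
task78 [t=599, t=715] → after → no.
task79 [t=248, t=567] → contains → no.
task80 [t=186, t=212] → before → no.
task81 [t=201, t=321] → before → no.
task82 [t=715, t=892] → after → no.
task83 [t=414, t=720] → overlapped-by → yes.
task84 [t=433, t=872] → overlapped-by → yes.
Result: task72, task73, task75, task83, task84.

task72, task73, task75, task83, task84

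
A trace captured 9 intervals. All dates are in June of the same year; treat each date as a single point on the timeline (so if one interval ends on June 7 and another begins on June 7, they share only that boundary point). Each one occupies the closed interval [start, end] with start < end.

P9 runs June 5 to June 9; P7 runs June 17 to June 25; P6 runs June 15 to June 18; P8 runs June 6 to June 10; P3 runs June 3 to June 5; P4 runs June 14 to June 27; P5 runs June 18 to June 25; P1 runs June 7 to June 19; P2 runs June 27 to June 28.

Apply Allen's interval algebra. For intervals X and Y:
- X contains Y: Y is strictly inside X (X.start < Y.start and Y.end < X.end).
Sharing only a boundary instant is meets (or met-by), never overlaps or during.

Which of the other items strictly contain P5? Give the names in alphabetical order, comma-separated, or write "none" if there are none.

P4

Target P5 = [June 18, June 25].
P1 [June 7, June 19] → overlaps → no.
P2 [June 27, June 28] → after → no.
P3 [June 3, June 5] → before → no.
P4 [June 14, June 27] → contains → yes.
P6 [June 15, June 18] → meets → no.
P7 [June 17, June 25] → finished-by → no.
P8 [June 6, June 10] → before → no.
P9 [June 5, June 9] → before → no.
Result: P4.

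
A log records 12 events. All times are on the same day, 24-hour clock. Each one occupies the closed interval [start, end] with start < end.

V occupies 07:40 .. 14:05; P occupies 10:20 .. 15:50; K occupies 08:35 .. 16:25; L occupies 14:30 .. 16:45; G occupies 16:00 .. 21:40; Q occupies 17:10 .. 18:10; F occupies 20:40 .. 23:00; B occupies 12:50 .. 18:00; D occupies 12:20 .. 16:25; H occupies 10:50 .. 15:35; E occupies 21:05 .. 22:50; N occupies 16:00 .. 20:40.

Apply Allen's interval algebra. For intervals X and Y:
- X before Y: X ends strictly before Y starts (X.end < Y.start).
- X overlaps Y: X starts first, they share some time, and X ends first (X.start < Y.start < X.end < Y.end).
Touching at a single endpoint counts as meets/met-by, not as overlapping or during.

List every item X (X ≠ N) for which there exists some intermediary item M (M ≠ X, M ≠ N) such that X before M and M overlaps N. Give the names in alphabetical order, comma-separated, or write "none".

V

Target N = [16:00, 20:40].
Intermediaries M with M overlaps N: B, D, K, L.
Via B — items with X before B: none.
Via D — items with X before D: none.
Via K — items with X before K: none.
Via L — items with X before L: V.
Union: V.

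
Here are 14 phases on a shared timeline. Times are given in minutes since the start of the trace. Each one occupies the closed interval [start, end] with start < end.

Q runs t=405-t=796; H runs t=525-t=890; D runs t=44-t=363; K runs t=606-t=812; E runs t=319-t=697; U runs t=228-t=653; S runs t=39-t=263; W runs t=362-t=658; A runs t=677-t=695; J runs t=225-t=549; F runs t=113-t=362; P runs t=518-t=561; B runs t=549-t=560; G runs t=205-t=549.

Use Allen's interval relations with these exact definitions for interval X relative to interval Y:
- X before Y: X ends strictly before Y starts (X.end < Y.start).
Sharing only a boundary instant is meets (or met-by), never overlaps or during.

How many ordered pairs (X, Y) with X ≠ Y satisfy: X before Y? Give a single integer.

Checking all 182 ordered pairs for relation 'before'; matching pairs in alphabetical order:
(B, A): B before A ✓
(B, K): B before K ✓
(D, A): D before A ✓
(D, B): D before B ✓
(D, H): D before H ✓
(D, K): D before K ✓
(D, P): D before P ✓
(D, Q): D before Q ✓
(F, A): F before A ✓
(F, B): F before B ✓
(F, H): F before H ✓
(F, K): F before K ✓
(F, P): F before P ✓
(F, Q): F before Q ✓
(G, A): G before A ✓
(G, K): G before K ✓
(J, A): J before A ✓
(J, K): J before K ✓
(P, A): P before A ✓
(P, K): P before K ✓
(S, A): S before A ✓
(S, B): S before B ✓
(S, E): S before E ✓
(S, H): S before H ✓
... plus 6 further pairs not listed.
Count: 30.

30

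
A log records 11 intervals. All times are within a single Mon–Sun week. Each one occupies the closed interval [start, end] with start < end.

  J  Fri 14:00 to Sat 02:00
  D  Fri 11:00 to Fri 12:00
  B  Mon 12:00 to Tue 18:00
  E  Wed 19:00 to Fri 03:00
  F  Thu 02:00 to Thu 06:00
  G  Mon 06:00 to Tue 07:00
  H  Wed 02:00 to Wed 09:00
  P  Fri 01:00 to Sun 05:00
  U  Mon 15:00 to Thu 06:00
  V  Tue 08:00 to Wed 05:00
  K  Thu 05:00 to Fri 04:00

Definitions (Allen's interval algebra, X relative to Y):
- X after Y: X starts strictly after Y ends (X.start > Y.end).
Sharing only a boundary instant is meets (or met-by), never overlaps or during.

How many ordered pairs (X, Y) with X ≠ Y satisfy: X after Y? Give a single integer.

Checking all 110 ordered pairs for relation 'after'; matching pairs in alphabetical order:
(D, B): D after B ✓
(D, E): D after E ✓
(D, F): D after F ✓
(D, G): D after G ✓
(D, H): D after H ✓
(D, K): D after K ✓
(D, U): D after U ✓
(D, V): D after V ✓
(E, B): E after B ✓
(E, G): E after G ✓
(E, H): E after H ✓
(E, V): E after V ✓
(F, B): F after B ✓
(F, G): F after G ✓
(F, H): F after H ✓
(F, V): F after V ✓
(H, B): H after B ✓
(H, G): H after G ✓
(J, B): J after B ✓
(J, D): J after D ✓
(J, E): J after E ✓
(J, F): J after F ✓
(J, G): J after G ✓
(J, H): J after H ✓
... plus 14 further pairs not listed.
Count: 38.

38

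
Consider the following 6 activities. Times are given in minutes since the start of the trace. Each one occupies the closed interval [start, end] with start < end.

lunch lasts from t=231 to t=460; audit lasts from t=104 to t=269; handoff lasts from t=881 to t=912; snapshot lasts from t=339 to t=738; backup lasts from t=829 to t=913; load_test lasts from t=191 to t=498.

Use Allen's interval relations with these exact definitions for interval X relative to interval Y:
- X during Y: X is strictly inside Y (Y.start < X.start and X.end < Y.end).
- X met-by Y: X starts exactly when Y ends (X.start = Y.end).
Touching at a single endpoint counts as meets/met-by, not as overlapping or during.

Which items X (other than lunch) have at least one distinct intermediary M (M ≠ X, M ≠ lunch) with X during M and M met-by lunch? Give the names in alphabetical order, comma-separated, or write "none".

none

Target lunch = [t=231, t=460].
Intermediaries M with M met-by lunch: none.
Union: none.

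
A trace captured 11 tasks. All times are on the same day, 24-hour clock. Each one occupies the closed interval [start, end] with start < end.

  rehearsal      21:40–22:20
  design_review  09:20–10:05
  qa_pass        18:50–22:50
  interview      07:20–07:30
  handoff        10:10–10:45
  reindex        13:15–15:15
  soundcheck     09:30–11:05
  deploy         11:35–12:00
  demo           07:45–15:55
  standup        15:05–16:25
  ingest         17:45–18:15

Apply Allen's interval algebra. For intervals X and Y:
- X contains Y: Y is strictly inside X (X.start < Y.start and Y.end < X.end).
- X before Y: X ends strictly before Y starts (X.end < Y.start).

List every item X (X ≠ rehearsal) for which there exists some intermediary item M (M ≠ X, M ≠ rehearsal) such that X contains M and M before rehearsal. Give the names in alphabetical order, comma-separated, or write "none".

Target rehearsal = [21:40, 22:20].
Intermediaries M with M before rehearsal: demo, deploy, design_review, handoff, ingest, interview, reindex, soundcheck, standup.
Via demo — items with X contains demo: none.
Via deploy — items with X contains deploy: demo.
Via design_review — items with X contains design_review: demo.
Via handoff — items with X contains handoff: demo, soundcheck.
Via ingest — items with X contains ingest: none.
Via interview — items with X contains interview: none.
Via reindex — items with X contains reindex: demo.
Via soundcheck — items with X contains soundcheck: demo.
Via standup — items with X contains standup: none.
Union: demo, soundcheck.

demo, soundcheck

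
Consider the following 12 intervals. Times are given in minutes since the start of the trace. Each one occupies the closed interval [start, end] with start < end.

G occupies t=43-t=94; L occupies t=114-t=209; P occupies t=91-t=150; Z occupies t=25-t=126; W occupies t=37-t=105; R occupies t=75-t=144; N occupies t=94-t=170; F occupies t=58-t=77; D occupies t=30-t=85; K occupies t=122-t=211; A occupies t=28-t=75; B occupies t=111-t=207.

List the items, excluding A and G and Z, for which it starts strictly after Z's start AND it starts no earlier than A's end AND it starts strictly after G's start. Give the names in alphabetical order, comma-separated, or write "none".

B, K, L, N, P, R

Conditions: its start is strictly after Z's start (X.start > t=25) AND its start is no earlier than A's end (X.start >= t=75) AND its start is strictly after G's start (X.start > t=43).
B: start t=111 > t=25? ✓; start t=111 >= t=75? ✓; start t=111 > t=43? ✓ → yes.
D: start t=30 > t=25? ✓; start t=30 >= t=75? ✗; start t=30 > t=43? ✗ → no.
F: start t=58 > t=25? ✓; start t=58 >= t=75? ✗; start t=58 > t=43? ✓ → no.
K: start t=122 > t=25? ✓; start t=122 >= t=75? ✓; start t=122 > t=43? ✓ → yes.
L: start t=114 > t=25? ✓; start t=114 >= t=75? ✓; start t=114 > t=43? ✓ → yes.
N: start t=94 > t=25? ✓; start t=94 >= t=75? ✓; start t=94 > t=43? ✓ → yes.
P: start t=91 > t=25? ✓; start t=91 >= t=75? ✓; start t=91 > t=43? ✓ → yes.
R: start t=75 > t=25? ✓; start t=75 >= t=75? ✓; start t=75 > t=43? ✓ → yes.
W: start t=37 > t=25? ✓; start t=37 >= t=75? ✗; start t=37 > t=43? ✗ → no.
Result: B, K, L, N, P, R.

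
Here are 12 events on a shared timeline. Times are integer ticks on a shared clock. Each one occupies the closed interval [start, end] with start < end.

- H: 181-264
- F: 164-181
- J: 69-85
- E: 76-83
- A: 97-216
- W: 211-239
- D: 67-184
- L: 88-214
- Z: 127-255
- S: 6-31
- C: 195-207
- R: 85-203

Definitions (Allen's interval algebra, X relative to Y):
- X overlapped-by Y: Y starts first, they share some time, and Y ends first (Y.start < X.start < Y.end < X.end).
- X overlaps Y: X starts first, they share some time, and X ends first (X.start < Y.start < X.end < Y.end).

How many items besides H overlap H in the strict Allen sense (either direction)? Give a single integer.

Target H = [181, 264].
A [97, 216] → overlaps → counts.
C [195, 207] → during → no.
D [67, 184] → overlaps → counts.
E [76, 83] → before → no.
F [164, 181] → meets → no.
J [69, 85] → before → no.
L [88, 214] → overlaps → counts.
R [85, 203] → overlaps → counts.
S [6, 31] → before → no.
W [211, 239] → during → no.
Z [127, 255] → overlaps → counts.
Total: 5.

5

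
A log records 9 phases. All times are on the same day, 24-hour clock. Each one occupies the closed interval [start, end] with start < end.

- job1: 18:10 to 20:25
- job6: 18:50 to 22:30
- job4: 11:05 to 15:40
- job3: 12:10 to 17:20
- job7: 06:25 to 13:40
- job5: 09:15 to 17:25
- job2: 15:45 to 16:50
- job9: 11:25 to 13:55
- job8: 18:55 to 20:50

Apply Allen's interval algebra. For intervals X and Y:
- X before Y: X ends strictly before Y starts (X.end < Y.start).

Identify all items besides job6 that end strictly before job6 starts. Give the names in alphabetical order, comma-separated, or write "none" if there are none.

Target job6 = [18:50, 22:30].
job1 [18:10, 20:25] → overlaps → no.
job2 [15:45, 16:50] → before → yes.
job3 [12:10, 17:20] → before → yes.
job4 [11:05, 15:40] → before → yes.
job5 [09:15, 17:25] → before → yes.
job7 [06:25, 13:40] → before → yes.
job8 [18:55, 20:50] → during → no.
job9 [11:25, 13:55] → before → yes.
Result: job2, job3, job4, job5, job7, job9.

job2, job3, job4, job5, job7, job9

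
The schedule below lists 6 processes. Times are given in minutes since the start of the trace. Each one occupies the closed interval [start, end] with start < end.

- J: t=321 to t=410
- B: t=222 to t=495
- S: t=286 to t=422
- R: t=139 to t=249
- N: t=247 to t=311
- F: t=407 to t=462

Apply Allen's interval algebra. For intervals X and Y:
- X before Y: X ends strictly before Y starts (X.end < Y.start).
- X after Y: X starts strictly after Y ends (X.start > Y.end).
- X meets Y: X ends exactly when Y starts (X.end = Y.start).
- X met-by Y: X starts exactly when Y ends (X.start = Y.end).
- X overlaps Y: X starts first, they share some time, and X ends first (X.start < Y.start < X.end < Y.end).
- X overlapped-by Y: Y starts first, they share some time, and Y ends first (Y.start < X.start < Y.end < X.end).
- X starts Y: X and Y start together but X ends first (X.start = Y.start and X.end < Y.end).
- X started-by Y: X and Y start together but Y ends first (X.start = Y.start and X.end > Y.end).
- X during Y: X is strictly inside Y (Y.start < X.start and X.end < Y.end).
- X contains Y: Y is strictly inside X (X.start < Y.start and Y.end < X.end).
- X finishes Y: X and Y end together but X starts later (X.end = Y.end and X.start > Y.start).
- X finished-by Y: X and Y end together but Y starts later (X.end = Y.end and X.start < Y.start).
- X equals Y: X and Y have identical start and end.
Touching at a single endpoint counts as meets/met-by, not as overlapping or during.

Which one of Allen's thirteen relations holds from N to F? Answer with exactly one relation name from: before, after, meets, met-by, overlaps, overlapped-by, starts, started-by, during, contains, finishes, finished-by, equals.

before

N = [t=247, t=311]; F = [t=407, t=462].
Compare endpoints: N.start < F.start, N.start < F.end, N.end < F.start, N.end < F.end.
That pattern is 'before'.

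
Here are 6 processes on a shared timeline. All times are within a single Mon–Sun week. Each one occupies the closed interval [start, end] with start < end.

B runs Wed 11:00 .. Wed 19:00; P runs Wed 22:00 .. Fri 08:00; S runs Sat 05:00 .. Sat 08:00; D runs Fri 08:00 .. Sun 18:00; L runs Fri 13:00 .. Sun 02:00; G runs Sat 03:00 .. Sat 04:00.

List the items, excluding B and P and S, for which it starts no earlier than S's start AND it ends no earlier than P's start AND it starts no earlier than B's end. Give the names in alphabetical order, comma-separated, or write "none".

Conditions: its start is no earlier than S's start (X.start >= Sat 05:00) AND its end is no earlier than P's start (X.end >= Wed 22:00) AND its start is no earlier than B's end (X.start >= Wed 19:00).
D: start Fri 08:00 >= Sat 05:00? ✗; end Sun 18:00 >= Wed 22:00? ✓; start Fri 08:00 >= Wed 19:00? ✓ → no.
G: start Sat 03:00 >= Sat 05:00? ✗; end Sat 04:00 >= Wed 22:00? ✓; start Sat 03:00 >= Wed 19:00? ✓ → no.
L: start Fri 13:00 >= Sat 05:00? ✗; end Sun 02:00 >= Wed 22:00? ✓; start Fri 13:00 >= Wed 19:00? ✓ → no.
Result: none.

none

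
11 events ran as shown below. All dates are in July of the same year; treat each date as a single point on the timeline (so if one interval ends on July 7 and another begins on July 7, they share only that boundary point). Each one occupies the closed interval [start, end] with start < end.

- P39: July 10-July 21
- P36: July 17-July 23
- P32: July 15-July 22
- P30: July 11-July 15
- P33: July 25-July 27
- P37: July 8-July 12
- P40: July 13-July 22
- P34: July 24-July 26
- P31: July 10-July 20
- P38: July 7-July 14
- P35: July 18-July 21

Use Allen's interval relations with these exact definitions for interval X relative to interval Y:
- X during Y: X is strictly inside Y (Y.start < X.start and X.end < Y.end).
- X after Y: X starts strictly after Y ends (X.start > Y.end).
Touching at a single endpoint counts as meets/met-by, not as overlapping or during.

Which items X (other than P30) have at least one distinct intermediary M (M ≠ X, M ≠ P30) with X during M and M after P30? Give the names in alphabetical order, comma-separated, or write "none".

Target P30 = [July 11, July 15].
Intermediaries M with M after P30: P33, P34, P35, P36.
Via P33 — items with X during P33: none.
Via P34 — items with X during P34: none.
Via P35 — items with X during P35: none.
Via P36 — items with X during P36: P35.
Union: P35.

P35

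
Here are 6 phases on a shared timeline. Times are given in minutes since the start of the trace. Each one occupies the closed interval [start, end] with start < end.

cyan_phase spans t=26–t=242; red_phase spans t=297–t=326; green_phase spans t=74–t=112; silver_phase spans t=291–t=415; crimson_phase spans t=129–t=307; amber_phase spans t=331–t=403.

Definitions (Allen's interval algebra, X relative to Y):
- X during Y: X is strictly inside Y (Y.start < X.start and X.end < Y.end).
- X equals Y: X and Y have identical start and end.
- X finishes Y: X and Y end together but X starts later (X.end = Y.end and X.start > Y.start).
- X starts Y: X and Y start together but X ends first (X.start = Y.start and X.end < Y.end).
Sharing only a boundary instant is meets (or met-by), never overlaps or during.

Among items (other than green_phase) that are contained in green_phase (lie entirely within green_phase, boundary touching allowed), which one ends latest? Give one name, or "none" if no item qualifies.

none

Target green_phase = [t=74, t=112].
amber_phase [t=331, t=403] → after → excluded.
crimson_phase [t=129, t=307] → after → excluded.
cyan_phase [t=26, t=242] → contains → excluded.
red_phase [t=297, t=326] → after → excluded.
silver_phase [t=291, t=415] → after → excluded.
No candidates → none.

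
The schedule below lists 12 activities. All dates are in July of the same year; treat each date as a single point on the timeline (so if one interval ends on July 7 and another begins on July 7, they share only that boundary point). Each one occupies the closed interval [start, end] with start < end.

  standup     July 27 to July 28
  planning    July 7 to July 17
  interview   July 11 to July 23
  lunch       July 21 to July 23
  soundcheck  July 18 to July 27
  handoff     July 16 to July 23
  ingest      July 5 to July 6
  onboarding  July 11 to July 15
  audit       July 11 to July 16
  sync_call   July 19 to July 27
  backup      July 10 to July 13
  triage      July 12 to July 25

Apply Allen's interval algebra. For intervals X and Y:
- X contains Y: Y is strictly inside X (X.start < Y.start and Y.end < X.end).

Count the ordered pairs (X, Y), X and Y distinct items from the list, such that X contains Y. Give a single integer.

Checking all 132 ordered pairs for relation 'contains'; matching pairs in alphabetical order:
(planning, audit): planning contains audit ✓
(planning, backup): planning contains backup ✓
(planning, onboarding): planning contains onboarding ✓
(soundcheck, lunch): soundcheck contains lunch ✓
(sync_call, lunch): sync_call contains lunch ✓
(triage, handoff): triage contains handoff ✓
(triage, lunch): triage contains lunch ✓
Count: 7.

7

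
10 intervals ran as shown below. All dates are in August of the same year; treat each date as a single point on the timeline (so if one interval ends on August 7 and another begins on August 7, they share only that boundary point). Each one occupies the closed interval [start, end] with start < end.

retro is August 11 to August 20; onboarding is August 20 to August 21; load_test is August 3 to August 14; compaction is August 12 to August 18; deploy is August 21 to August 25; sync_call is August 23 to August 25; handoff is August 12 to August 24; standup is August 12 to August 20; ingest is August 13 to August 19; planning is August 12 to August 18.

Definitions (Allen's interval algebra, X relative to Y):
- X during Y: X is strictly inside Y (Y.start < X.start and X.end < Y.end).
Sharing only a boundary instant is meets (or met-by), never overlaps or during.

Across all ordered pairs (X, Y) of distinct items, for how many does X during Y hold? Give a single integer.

6

Checking all 90 ordered pairs for relation 'during'; matching pairs in alphabetical order:
(compaction, retro): compaction during retro ✓
(ingest, handoff): ingest during handoff ✓
(ingest, retro): ingest during retro ✓
(ingest, standup): ingest during standup ✓
(onboarding, handoff): onboarding during handoff ✓
(planning, retro): planning during retro ✓
Count: 6.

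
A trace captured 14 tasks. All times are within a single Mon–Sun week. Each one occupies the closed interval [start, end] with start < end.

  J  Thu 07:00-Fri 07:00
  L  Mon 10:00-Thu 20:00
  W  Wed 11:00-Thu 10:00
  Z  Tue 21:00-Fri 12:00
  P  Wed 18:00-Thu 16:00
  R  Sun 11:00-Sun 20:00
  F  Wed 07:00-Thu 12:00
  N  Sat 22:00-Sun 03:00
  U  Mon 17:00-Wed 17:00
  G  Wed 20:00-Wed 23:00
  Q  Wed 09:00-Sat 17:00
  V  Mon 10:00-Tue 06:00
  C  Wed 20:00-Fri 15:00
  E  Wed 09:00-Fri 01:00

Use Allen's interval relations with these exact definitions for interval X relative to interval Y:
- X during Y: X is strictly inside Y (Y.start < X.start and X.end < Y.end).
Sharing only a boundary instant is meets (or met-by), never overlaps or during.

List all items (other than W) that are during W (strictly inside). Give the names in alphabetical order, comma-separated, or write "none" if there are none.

Target W = [Wed 11:00, Thu 10:00].
C [Wed 20:00, Fri 15:00] → overlapped-by → no.
E [Wed 09:00, Fri 01:00] → contains → no.
F [Wed 07:00, Thu 12:00] → contains → no.
G [Wed 20:00, Wed 23:00] → during → yes.
J [Thu 07:00, Fri 07:00] → overlapped-by → no.
L [Mon 10:00, Thu 20:00] → contains → no.
N [Sat 22:00, Sun 03:00] → after → no.
P [Wed 18:00, Thu 16:00] → overlapped-by → no.
Q [Wed 09:00, Sat 17:00] → contains → no.
R [Sun 11:00, Sun 20:00] → after → no.
U [Mon 17:00, Wed 17:00] → overlaps → no.
V [Mon 10:00, Tue 06:00] → before → no.
Z [Tue 21:00, Fri 12:00] → contains → no.
Result: G.

G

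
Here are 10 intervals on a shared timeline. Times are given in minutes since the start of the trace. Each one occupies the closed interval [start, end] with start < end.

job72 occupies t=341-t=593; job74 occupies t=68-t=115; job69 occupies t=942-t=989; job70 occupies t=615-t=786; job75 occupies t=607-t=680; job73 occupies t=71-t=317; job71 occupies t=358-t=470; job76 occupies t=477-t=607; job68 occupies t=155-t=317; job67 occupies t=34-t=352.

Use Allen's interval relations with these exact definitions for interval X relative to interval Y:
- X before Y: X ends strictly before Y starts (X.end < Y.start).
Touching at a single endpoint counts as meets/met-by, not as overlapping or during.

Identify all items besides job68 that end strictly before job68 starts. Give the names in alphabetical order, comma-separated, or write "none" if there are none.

Target job68 = [t=155, t=317].
job67 [t=34, t=352] → contains → no.
job69 [t=942, t=989] → after → no.
job70 [t=615, t=786] → after → no.
job71 [t=358, t=470] → after → no.
job72 [t=341, t=593] → after → no.
job73 [t=71, t=317] → finished-by → no.
job74 [t=68, t=115] → before → yes.
job75 [t=607, t=680] → after → no.
job76 [t=477, t=607] → after → no.
Result: job74.

job74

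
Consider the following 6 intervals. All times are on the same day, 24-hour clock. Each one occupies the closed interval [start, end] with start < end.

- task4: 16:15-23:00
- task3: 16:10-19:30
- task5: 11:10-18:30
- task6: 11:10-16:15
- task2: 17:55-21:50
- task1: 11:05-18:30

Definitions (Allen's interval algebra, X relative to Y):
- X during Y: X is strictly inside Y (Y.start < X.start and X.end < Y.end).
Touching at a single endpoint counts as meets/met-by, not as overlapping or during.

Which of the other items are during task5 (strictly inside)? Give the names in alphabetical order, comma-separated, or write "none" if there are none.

Target task5 = [11:10, 18:30].
task1 [11:05, 18:30] → finished-by → no.
task2 [17:55, 21:50] → overlapped-by → no.
task3 [16:10, 19:30] → overlapped-by → no.
task4 [16:15, 23:00] → overlapped-by → no.
task6 [11:10, 16:15] → starts → no.
Result: none.

none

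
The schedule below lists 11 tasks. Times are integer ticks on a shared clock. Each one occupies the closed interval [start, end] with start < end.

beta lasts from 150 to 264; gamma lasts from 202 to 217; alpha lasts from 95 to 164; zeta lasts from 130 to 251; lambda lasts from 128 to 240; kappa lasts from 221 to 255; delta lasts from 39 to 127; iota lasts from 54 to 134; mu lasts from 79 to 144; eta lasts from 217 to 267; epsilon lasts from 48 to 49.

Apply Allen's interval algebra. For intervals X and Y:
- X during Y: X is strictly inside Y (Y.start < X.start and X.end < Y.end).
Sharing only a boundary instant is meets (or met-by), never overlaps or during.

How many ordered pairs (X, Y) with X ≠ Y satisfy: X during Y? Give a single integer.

Checking all 110 ordered pairs for relation 'during'; matching pairs in alphabetical order:
(epsilon, delta): epsilon during delta ✓
(gamma, beta): gamma during beta ✓
(gamma, lambda): gamma during lambda ✓
(gamma, zeta): gamma during zeta ✓
(kappa, beta): kappa during beta ✓
(kappa, eta): kappa during eta ✓
Count: 6.

6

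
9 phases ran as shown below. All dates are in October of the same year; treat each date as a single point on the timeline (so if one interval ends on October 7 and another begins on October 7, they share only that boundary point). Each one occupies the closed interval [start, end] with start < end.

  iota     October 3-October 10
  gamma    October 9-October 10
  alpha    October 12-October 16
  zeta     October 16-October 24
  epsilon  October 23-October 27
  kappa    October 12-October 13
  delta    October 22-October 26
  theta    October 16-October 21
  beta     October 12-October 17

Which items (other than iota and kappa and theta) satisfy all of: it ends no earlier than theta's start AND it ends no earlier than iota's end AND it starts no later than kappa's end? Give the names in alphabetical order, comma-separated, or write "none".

alpha, beta

Conditions: its end is no earlier than theta's start (X.end >= October 16) AND its end is no earlier than iota's end (X.end >= October 10) AND its start is no later than kappa's end (X.start <= October 13).
alpha: end October 16 >= October 16? ✓; end October 16 >= October 10? ✓; start October 12 <= October 13? ✓ → yes.
beta: end October 17 >= October 16? ✓; end October 17 >= October 10? ✓; start October 12 <= October 13? ✓ → yes.
delta: end October 26 >= October 16? ✓; end October 26 >= October 10? ✓; start October 22 <= October 13? ✗ → no.
epsilon: end October 27 >= October 16? ✓; end October 27 >= October 10? ✓; start October 23 <= October 13? ✗ → no.
gamma: end October 10 >= October 16? ✗; end October 10 >= October 10? ✓; start October 9 <= October 13? ✓ → no.
zeta: end October 24 >= October 16? ✓; end October 24 >= October 10? ✓; start October 16 <= October 13? ✗ → no.
Result: alpha, beta.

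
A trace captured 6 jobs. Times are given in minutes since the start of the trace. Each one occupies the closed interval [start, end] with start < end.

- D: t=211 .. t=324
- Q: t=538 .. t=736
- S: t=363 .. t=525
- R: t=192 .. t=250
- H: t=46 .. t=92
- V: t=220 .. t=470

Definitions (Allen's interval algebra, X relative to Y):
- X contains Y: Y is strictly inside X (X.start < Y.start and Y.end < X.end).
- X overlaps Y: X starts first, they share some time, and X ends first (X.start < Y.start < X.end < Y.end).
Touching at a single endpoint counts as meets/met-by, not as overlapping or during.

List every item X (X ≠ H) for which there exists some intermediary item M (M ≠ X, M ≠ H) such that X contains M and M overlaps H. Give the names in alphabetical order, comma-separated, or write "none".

none

Target H = [t=46, t=92].
Intermediaries M with M overlaps H: none.
Union: none.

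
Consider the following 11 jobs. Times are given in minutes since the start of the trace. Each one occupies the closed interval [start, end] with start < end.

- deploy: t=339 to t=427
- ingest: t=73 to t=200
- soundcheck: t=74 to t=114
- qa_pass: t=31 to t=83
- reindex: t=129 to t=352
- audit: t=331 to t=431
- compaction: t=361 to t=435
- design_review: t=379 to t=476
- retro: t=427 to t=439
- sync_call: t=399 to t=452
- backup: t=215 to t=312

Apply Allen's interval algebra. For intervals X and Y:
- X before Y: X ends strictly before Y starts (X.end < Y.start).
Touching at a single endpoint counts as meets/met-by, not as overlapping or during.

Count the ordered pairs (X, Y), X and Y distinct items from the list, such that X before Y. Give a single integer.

Checking all 110 ordered pairs for relation 'before'; matching pairs in alphabetical order:
(backup, audit): backup before audit ✓
(backup, compaction): backup before compaction ✓
(backup, deploy): backup before deploy ✓
(backup, design_review): backup before design_review ✓
(backup, retro): backup before retro ✓
(backup, sync_call): backup before sync_call ✓
(ingest, audit): ingest before audit ✓
(ingest, backup): ingest before backup ✓
(ingest, compaction): ingest before compaction ✓
(ingest, deploy): ingest before deploy ✓
(ingest, design_review): ingest before design_review ✓
(ingest, retro): ingest before retro ✓
(ingest, sync_call): ingest before sync_call ✓
(qa_pass, audit): qa_pass before audit ✓
(qa_pass, backup): qa_pass before backup ✓
(qa_pass, compaction): qa_pass before compaction ✓
(qa_pass, deploy): qa_pass before deploy ✓
(qa_pass, design_review): qa_pass before design_review ✓
(qa_pass, reindex): qa_pass before reindex ✓
(qa_pass, retro): qa_pass before retro ✓
(qa_pass, sync_call): qa_pass before sync_call ✓
(reindex, compaction): reindex before compaction ✓
(reindex, design_review): reindex before design_review ✓
(reindex, retro): reindex before retro ✓
... plus 9 further pairs not listed.
Count: 33.

33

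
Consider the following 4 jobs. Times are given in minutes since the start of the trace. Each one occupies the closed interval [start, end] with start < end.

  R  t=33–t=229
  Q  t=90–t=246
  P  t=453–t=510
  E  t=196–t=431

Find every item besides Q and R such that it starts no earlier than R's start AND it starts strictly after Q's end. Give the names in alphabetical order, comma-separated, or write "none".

Conditions: its start is no earlier than R's start (X.start >= t=33) AND its start is strictly after Q's end (X.start > t=246).
E: start t=196 >= t=33? ✓; start t=196 > t=246? ✗ → no.
P: start t=453 >= t=33? ✓; start t=453 > t=246? ✓ → yes.
Result: P.

P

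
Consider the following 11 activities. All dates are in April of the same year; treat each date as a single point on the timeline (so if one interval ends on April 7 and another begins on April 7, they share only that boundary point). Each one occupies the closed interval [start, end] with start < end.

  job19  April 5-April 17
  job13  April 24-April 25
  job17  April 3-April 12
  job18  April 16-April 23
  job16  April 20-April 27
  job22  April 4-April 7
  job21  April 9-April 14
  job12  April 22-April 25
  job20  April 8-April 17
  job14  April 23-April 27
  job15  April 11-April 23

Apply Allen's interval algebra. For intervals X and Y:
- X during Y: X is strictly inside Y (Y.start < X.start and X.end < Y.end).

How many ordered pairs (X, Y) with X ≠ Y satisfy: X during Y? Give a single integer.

6

Checking all 110 ordered pairs for relation 'during'; matching pairs in alphabetical order:
(job12, job16): job12 during job16 ✓
(job13, job14): job13 during job14 ✓
(job13, job16): job13 during job16 ✓
(job21, job19): job21 during job19 ✓
(job21, job20): job21 during job20 ✓
(job22, job17): job22 during job17 ✓
Count: 6.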